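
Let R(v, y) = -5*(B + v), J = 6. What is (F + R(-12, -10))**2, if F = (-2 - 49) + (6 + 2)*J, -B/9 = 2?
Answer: 21609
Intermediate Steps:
B = -18 (B = -9*2 = -18)
R(v, y) = 90 - 5*v (R(v, y) = -5*(-18 + v) = 90 - 5*v)
F = -3 (F = (-2 - 49) + (6 + 2)*6 = -51 + 8*6 = -51 + 48 = -3)
(F + R(-12, -10))**2 = (-3 + (90 - 5*(-12)))**2 = (-3 + (90 + 60))**2 = (-3 + 150)**2 = 147**2 = 21609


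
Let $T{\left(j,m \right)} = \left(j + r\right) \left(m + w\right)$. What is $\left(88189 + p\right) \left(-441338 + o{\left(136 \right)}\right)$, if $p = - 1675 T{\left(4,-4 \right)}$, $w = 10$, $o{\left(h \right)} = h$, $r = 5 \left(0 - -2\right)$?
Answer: $23167958222$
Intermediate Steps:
$r = 10$ ($r = 5 \left(0 + 2\right) = 5 \cdot 2 = 10$)
$T{\left(j,m \right)} = \left(10 + j\right) \left(10 + m\right)$ ($T{\left(j,m \right)} = \left(j + 10\right) \left(m + 10\right) = \left(10 + j\right) \left(10 + m\right)$)
$p = -140700$ ($p = - 1675 \left(100 + 10 \cdot 4 + 10 \left(-4\right) + 4 \left(-4\right)\right) = - 1675 \left(100 + 40 - 40 - 16\right) = \left(-1675\right) 84 = -140700$)
$\left(88189 + p\right) \left(-441338 + o{\left(136 \right)}\right) = \left(88189 - 140700\right) \left(-441338 + 136\right) = \left(-52511\right) \left(-441202\right) = 23167958222$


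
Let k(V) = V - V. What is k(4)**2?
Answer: 0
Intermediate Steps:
k(V) = 0
k(4)**2 = 0**2 = 0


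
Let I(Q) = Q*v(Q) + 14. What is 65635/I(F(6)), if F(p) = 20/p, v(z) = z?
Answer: 590715/226 ≈ 2613.8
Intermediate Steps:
I(Q) = 14 + Q² (I(Q) = Q*Q + 14 = Q² + 14 = 14 + Q²)
65635/I(F(6)) = 65635/(14 + (20/6)²) = 65635/(14 + (20*(⅙))²) = 65635/(14 + (10/3)²) = 65635/(14 + 100/9) = 65635/(226/9) = 65635*(9/226) = 590715/226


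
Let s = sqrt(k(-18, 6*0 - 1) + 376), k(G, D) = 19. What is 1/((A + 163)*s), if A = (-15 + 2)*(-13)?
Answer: sqrt(395)/131140 ≈ 0.00015155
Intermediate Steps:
A = 169 (A = -13*(-13) = 169)
s = sqrt(395) (s = sqrt(19 + 376) = sqrt(395) ≈ 19.875)
1/((A + 163)*s) = 1/((169 + 163)*(sqrt(395))) = (sqrt(395)/395)/332 = sqrt(395)/131140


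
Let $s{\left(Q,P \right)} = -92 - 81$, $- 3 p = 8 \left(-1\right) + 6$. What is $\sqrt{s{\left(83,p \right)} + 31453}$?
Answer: $4 \sqrt{1955} \approx 176.86$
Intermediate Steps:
$p = \frac{2}{3}$ ($p = - \frac{8 \left(-1\right) + 6}{3} = - \frac{-8 + 6}{3} = \left(- \frac{1}{3}\right) \left(-2\right) = \frac{2}{3} \approx 0.66667$)
$s{\left(Q,P \right)} = -173$
$\sqrt{s{\left(83,p \right)} + 31453} = \sqrt{-173 + 31453} = \sqrt{31280} = 4 \sqrt{1955}$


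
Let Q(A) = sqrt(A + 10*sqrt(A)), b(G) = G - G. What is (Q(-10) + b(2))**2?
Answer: -10 + 10*I*sqrt(10) ≈ -10.0 + 31.623*I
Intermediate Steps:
b(G) = 0
(Q(-10) + b(2))**2 = (sqrt(-10 + 10*sqrt(-10)) + 0)**2 = (sqrt(-10 + 10*(I*sqrt(10))) + 0)**2 = (sqrt(-10 + 10*I*sqrt(10)) + 0)**2 = (sqrt(-10 + 10*I*sqrt(10)))**2 = -10 + 10*I*sqrt(10)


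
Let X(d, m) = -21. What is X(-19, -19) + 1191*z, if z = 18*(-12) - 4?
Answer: -262041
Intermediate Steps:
z = -220 (z = -216 - 4 = -220)
X(-19, -19) + 1191*z = -21 + 1191*(-220) = -21 - 262020 = -262041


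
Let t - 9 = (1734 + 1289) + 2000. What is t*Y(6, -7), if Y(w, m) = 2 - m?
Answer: 45288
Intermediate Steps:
t = 5032 (t = 9 + ((1734 + 1289) + 2000) = 9 + (3023 + 2000) = 9 + 5023 = 5032)
t*Y(6, -7) = 5032*(2 - 1*(-7)) = 5032*(2 + 7) = 5032*9 = 45288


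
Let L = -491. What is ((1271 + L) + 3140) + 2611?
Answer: 6531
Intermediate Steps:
((1271 + L) + 3140) + 2611 = ((1271 - 491) + 3140) + 2611 = (780 + 3140) + 2611 = 3920 + 2611 = 6531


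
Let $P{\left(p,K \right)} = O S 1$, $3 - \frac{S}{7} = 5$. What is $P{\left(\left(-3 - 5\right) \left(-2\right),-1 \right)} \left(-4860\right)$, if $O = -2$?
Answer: $-136080$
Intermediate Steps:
$S = -14$ ($S = 21 - 35 = -14$)
$P{\left(p,K \right)} = 28$ ($P{\left(p,K \right)} = \left(-2\right) \left(-14\right) 1 = 28 \cdot 1 = 28$)
$P{\left(\left(-3 - 5\right) \left(-2\right),-1 \right)} \left(-4860\right) = 28 \left(-4860\right) = -136080$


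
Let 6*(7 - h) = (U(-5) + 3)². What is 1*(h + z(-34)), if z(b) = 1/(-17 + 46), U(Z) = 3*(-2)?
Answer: 321/58 ≈ 5.5345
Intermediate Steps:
U(Z) = -6
h = 11/2 (h = 7 - (-6 + 3)²/6 = 7 - ⅙*(-3)² = 7 - ⅙*9 = 7 - 3/2 = 11/2 ≈ 5.5000)
z(b) = 1/29
1*(h + z(-34)) = 1*(11/2 + 1/29) = 1*(321/58) = 321/58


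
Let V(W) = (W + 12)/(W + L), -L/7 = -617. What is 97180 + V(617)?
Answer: 479681109/4936 ≈ 97180.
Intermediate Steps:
L = 4319 (L = -7*(-617) = 4319)
V(W) = (12 + W)/(4319 + W) (V(W) = (W + 12)/(W + 4319) = (12 + W)/(4319 + W))
97180 + V(617) = 97180 + (12 + 617)/(4319 + 617) = 97180 + 629/4936 = 479681109/4936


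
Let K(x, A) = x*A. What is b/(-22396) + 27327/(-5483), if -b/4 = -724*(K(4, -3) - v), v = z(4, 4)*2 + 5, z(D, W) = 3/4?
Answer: -79564571/30699317 ≈ -2.5917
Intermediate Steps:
z(D, W) = 3/4 (z(D, W) = 3*(1/4) = 3/4)
K(x, A) = A*x
v = 13/2 (v = (3/4)*2 + 5 = 3/2 + 5 = 13/2 ≈ 6.5000)
b = -53576 (b = -(-2896)*(-3*4 - 1*13/2) = -(-2896)*(-12 - 13/2) = -(-2896)*(-37)/2 = -4*13394 = -53576)
b/(-22396) + 27327/(-5483) = -53576/(-22396) + 27327/(-5483) = -53576*(-1/22396) + 27327*(-1/5483) = 13394/5599 - 27327/5483 = -79564571/30699317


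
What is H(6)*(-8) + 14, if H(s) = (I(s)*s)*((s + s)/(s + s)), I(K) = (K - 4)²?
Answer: -178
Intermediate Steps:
I(K) = (-4 + K)²
H(s) = s*(-4 + s)² (H(s) = ((-4 + s)²*s)*((s + s)/(s + s)) = (s*(-4 + s)²)*((2*s)/((2*s))) = (s*(-4 + s)²)*((2*s)*(1/(2*s))) = (s*(-4 + s)²)*1 = s*(-4 + s)²)
H(6)*(-8) + 14 = (6*(-4 + 6)²)*(-8) + 14 = (6*2²)*(-8) + 14 = (6*4)*(-8) + 14 = 24*(-8) + 14 = -192 + 14 = -178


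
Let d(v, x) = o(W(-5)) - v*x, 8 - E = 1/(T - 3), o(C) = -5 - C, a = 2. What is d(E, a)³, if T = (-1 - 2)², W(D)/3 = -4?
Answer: -17576/27 ≈ -650.96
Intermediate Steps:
W(D) = -12 (W(D) = 3*(-4) = -12)
T = 9 (T = (-3)² = 9)
E = 47/6 (E = 8 - 1/(9 - 3) = 8 - 1/6 = 8 - 1*⅙ = 8 - ⅙ = 47/6 ≈ 7.8333)
d(v, x) = 7 - v*x (d(v, x) = (-5 - 1*(-12)) - v*x = (-5 + 12) - v*x = 7 - v*x)
d(E, a)³ = (7 - 1*47/6*2)³ = (7 - 47/3)³ = (-26/3)³ = -17576/27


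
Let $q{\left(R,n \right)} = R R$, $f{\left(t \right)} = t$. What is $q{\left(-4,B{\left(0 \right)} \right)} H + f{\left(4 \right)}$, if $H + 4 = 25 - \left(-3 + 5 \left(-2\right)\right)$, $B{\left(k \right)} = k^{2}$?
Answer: $548$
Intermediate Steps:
$q{\left(R,n \right)} = R^{2}$
$H = 34$ ($H = -4 + \left(25 - \left(-3 + 5 \left(-2\right)\right)\right) = -4 + \left(25 - \left(-3 - 10\right)\right) = -4 + \left(25 - -13\right) = -4 + \left(25 + 13\right) = -4 + 38 = 34$)
$q{\left(-4,B{\left(0 \right)} \right)} H + f{\left(4 \right)} = \left(-4\right)^{2} \cdot 34 + 4 = 16 \cdot 34 + 4 = 544 + 4 = 548$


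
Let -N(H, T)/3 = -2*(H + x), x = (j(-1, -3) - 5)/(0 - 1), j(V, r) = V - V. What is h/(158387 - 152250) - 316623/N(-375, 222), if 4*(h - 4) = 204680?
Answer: 685573877/4541380 ≈ 150.96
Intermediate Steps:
j(V, r) = 0
h = 51174 (h = 4 + (¼)*204680 = 4 + 51170 = 51174)
x = 5 (x = (0 - 5)/(0 - 1) = -5/(-1) = -5*(-1) = 5)
N(H, T) = 30 + 6*H (N(H, T) = -(-6)*(H + 5) = -(-6)*(5 + H) = -3*(-10 - 2*H) = 30 + 6*H)
h/(158387 - 152250) - 316623/N(-375, 222) = 51174/(158387 - 152250) - 316623/(30 + 6*(-375)) = 51174/6137 - 316623/(30 - 2250) = 51174*(1/6137) - 316623/(-2220) = 51174/6137 - 316623*(-1/2220) = 51174/6137 + 105541/740 = 685573877/4541380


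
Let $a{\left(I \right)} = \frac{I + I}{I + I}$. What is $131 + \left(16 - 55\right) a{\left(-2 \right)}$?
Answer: $92$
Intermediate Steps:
$a{\left(I \right)} = 1$ ($a{\left(I \right)} = \frac{2 I}{2 I} = 2 I \frac{1}{2 I} = 1$)
$131 + \left(16 - 55\right) a{\left(-2 \right)} = 131 + \left(16 - 55\right) 1 = 131 - 39 = 92$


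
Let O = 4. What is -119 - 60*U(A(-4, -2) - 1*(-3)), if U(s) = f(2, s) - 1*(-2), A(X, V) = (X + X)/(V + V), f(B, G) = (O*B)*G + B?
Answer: -2759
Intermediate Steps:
f(B, G) = B + 4*B*G (f(B, G) = (4*B)*G + B = 4*B*G + B = B + 4*B*G)
A(X, V) = X/V (A(X, V) = (2*X)/((2*V)) = (2*X)*(1/(2*V)) = X/V)
U(s) = 4 + 8*s (U(s) = 2*(1 + 4*s) - 1*(-2) = (2 + 8*s) + 2 = 4 + 8*s)
-119 - 60*U(A(-4, -2) - 1*(-3)) = -119 - 60*(4 + 8*(-4/(-2) - 1*(-3))) = -119 - 60*(4 + 8*(-4*(-½) + 3)) = -119 - 60*(4 + 8*(2 + 3)) = -119 - 60*(4 + 8*5) = -119 - 60*(4 + 40) = -119 - 60*44 = -119 - 2640 = -2759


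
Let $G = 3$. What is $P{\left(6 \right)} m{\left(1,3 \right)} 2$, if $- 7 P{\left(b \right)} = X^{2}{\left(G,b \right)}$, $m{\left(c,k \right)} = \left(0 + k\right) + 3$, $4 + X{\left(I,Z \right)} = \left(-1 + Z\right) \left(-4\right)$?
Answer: $- \frac{6912}{7} \approx -987.43$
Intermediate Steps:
$X{\left(I,Z \right)} = - 4 Z$ ($X{\left(I,Z \right)} = -4 + \left(-1 + Z\right) \left(-4\right) = -4 - \left(-4 + 4 Z\right) = - 4 Z$)
$m{\left(c,k \right)} = 3 + k$ ($m{\left(c,k \right)} = k + 3 = 3 + k$)
$P{\left(b \right)} = - \frac{16 b^{2}}{7}$ ($P{\left(b \right)} = - \frac{\left(- 4 b\right)^{2}}{7} = - \frac{16 b^{2}}{7}$)
$P{\left(6 \right)} m{\left(1,3 \right)} 2 = - \frac{16 \cdot 6^{2}}{7} \left(3 + 3\right) 2 = \left(- \frac{16}{7}\right) 36 \cdot 6 \cdot 2 = \left(- \frac{576}{7}\right) 6 \cdot 2 = \left(- \frac{3456}{7}\right) 2 = - \frac{6912}{7}$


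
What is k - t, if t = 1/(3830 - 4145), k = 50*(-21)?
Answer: -330749/315 ≈ -1050.0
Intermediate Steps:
k = -1050
t = -1/315 (t = 1/(-315) = -1/315 ≈ -0.0031746)
k - t = -1050 - 1*(-1/315) = -1050 + 1/315 = -330749/315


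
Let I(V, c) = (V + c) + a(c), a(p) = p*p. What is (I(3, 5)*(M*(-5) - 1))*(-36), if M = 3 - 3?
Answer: 1188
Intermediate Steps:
a(p) = p²
M = 0
I(V, c) = V + c + c² (I(V, c) = (V + c) + c² = V + c + c²)
(I(3, 5)*(M*(-5) - 1))*(-36) = ((3 + 5 + 5²)*(0*(-5) - 1))*(-36) = ((3 + 5 + 25)*(0 - 1))*(-36) = (33*(-1))*(-36) = -33*(-36) = 1188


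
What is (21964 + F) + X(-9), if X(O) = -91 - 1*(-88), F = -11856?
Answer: 10105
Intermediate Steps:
X(O) = -3 (X(O) = -91 + 88 = -3)
(21964 + F) + X(-9) = (21964 - 11856) - 3 = 10108 - 3 = 10105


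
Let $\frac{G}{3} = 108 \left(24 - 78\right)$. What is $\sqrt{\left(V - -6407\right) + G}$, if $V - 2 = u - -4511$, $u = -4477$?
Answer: $i \sqrt{11053} \approx 105.13 i$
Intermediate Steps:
$G = -17496$ ($G = 3 \cdot 108 \left(24 - 78\right) = 3 \cdot 108 \left(-54\right) = 3 \left(-5832\right) = -17496$)
$V = 36$ ($V = 2 - -34 = 2 + \left(-4477 + 4511\right) = 2 + 34 = 36$)
$\sqrt{\left(V - -6407\right) + G} = \sqrt{\left(36 - -6407\right) - 17496} = \sqrt{\left(36 + 6407\right) - 17496} = \sqrt{6443 - 17496} = \sqrt{-11053} = i \sqrt{11053}$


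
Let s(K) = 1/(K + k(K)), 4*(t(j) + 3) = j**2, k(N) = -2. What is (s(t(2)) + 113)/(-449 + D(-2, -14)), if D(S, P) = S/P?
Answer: -3157/12568 ≈ -0.25119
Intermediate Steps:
t(j) = -3 + j**2/4
s(K) = 1/(-2 + K) (s(K) = 1/(K - 2) = 1/(-2 + K))
(s(t(2)) + 113)/(-449 + D(-2, -14)) = (1/(-2 + (-3 + (1/4)*2**2)) + 113)/(-449 - 2/(-14)) = (1/(-2 + (-3 + (1/4)*4)) + 113)/(-449 - 2*(-1/14)) = (1/(-2 + (-3 + 1)) + 113)/(-449 + 1/7) = (1/(-2 - 2) + 113)/(-3142/7) = (1/(-4) + 113)*(-7/3142) = (-1/4 + 113)*(-7/3142) = (451/4)*(-7/3142) = -3157/12568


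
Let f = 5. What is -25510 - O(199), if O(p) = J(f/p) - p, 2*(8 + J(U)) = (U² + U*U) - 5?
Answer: -2003850251/79202 ≈ -25301.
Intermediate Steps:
J(U) = -21/2 + U² (J(U) = -8 + ((U² + U*U) - 5)/2 = -8 + ((U² + U²) - 5)/2 = -8 + (2*U² - 5)/2 = -8 + (-5 + 2*U²)/2 = -8 + (-5/2 + U²) = -21/2 + U²)
O(p) = -21/2 - p + 25/p² (O(p) = (-21/2 + (5/p)²) - p = (-21/2 + 25/p²) - p = -21/2 - p + 25/p²)
-25510 - O(199) = -25510 - (-21/2 - 1*199 + 25/199²) = -25510 - (-21/2 - 199 + 25*(1/39601)) = -25510 - (-21/2 - 199 + 25/39601) = -25510 - 1*(-16592769/79202) = -25510 + 16592769/79202 = -2003850251/79202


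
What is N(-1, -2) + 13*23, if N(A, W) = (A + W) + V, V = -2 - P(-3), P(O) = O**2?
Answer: 285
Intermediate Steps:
V = -11 (V = -2 - 1*(-3)**2 = -2 - 1*9 = -2 - 9 = -11)
N(A, W) = -11 + A + W (N(A, W) = (A + W) - 11 = -11 + A + W)
N(-1, -2) + 13*23 = (-11 - 1 - 2) + 13*23 = -14 + 299 = 285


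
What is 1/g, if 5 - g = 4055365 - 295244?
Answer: -1/3760116 ≈ -2.6595e-7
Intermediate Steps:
g = -3760116 (g = 5 - (4055365 - 295244) = 5 - 1*3760121 = 5 - 3760121 = -3760116)
1/g = 1/(-3760116) = -1/3760116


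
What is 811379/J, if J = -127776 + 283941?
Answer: 811379/156165 ≈ 5.1956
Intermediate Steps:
J = 156165
811379/J = 811379/156165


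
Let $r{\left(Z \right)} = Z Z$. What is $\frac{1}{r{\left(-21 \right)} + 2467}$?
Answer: $\frac{1}{2908} \approx 0.00034388$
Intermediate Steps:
$r{\left(Z \right)} = Z^{2}$
$\frac{1}{r{\left(-21 \right)} + 2467} = \frac{1}{\left(-21\right)^{2} + 2467} = \frac{1}{441 + 2467} = \frac{1}{2908}$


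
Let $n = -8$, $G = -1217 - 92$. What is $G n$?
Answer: $10472$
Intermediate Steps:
$G = -1309$ ($G = -1217 - 92 = -1309$)
$G n = \left(-1309\right) \left(-8\right) = 10472$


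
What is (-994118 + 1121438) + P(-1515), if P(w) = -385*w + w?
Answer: 709080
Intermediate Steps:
P(w) = -384*w
(-994118 + 1121438) + P(-1515) = (-994118 + 1121438) - 384*(-1515) = 127320 + 581760 = 709080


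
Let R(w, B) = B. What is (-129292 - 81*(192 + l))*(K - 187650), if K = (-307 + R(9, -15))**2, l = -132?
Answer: 11264206832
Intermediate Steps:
K = 103684 (K = (-307 - 15)**2 = (-322)**2 = 103684)
(-129292 - 81*(192 + l))*(K - 187650) = (-129292 - 81*(192 - 132))*(103684 - 187650) = (-129292 - 81*60)*(-83966) = (-129292 - 4860)*(-83966) = -134152*(-83966) = 11264206832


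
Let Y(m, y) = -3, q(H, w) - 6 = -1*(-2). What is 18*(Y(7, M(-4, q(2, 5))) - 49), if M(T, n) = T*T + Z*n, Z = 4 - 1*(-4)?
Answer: -936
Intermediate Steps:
q(H, w) = 8 (q(H, w) = 6 - 1*(-2) = 6 + 2 = 8)
Z = 8 (Z = 4 + 4 = 8)
M(T, n) = T² + 8*n (M(T, n) = T*T + 8*n = T² + 8*n)
18*(Y(7, M(-4, q(2, 5))) - 49) = 18*(-3 - 49) = 18*(-52) = -936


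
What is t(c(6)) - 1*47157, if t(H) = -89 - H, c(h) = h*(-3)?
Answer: -47228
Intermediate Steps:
c(h) = -3*h
t(c(6)) - 1*47157 = (-89 - (-3)*6) - 1*47157 = (-89 - 1*(-18)) - 47157 = (-89 + 18) - 47157 = -71 - 47157 = -47228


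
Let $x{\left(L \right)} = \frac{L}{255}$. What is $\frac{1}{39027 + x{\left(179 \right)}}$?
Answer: $\frac{255}{9952064} \approx 2.5623 \cdot 10^{-5}$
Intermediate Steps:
$x{\left(L \right)} = \frac{L}{255}$ ($x{\left(L \right)} = L \frac{1}{255} = \frac{L}{255}$)
$\frac{1}{39027 + x{\left(179 \right)}} = \frac{1}{39027 + \frac{1}{255} \cdot 179} = \frac{1}{39027 + \frac{179}{255}} = \frac{1}{\frac{9952064}{255}} = \frac{255}{9952064}$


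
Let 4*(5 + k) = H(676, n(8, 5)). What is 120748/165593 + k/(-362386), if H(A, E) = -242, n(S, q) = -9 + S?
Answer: 87536462139/120017169796 ≈ 0.72937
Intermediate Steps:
k = -131/2 (k = -5 + (1/4)*(-242) = -5 - 121/2 = -131/2 ≈ -65.500)
120748/165593 + k/(-362386) = 120748/165593 - 131/2/(-362386) = 120748*(1/165593) - 131/2*(-1/362386) = 120748/165593 + 131/724772 = 87536462139/120017169796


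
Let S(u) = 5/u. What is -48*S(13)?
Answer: -240/13 ≈ -18.462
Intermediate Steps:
-48*S(13) = -240/13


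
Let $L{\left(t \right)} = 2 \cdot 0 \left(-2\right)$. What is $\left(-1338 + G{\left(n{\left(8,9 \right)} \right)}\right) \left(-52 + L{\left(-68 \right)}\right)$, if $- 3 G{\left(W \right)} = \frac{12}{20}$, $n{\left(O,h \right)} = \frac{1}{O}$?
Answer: $\frac{347932}{5} \approx 69586.0$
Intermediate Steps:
$G{\left(W \right)} = - \frac{1}{5}$ ($G{\left(W \right)} = - \frac{12 \cdot \frac{1}{20}}{3} = \left(- \frac{1}{3}\right) \frac{3}{5} = - \frac{1}{5}$)
$L{\left(t \right)} = 0$ ($L{\left(t \right)} = 0 \left(-2\right) = 0$)
$\left(-1338 + G{\left(n{\left(8,9 \right)} \right)}\right) \left(-52 + L{\left(-68 \right)}\right) = \left(-1338 - \frac{1}{5}\right) \left(-52 + 0\right) = \left(- \frac{6691}{5}\right) \left(-52\right) = \frac{347932}{5}$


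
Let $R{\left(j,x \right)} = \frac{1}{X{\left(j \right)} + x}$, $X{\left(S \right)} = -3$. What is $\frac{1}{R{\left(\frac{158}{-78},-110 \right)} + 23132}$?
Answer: $\frac{113}{2613915} \approx 4.323 \cdot 10^{-5}$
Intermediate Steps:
$R{\left(j,x \right)} = \frac{1}{-3 + x}$
$\frac{1}{R{\left(\frac{158}{-78},-110 \right)} + 23132} = \frac{1}{\frac{1}{-3 - 110} + 23132} = \frac{1}{\frac{1}{-113} + 23132} = \frac{1}{- \frac{1}{113} + 23132} = \frac{1}{\frac{2613915}{113}} = \frac{113}{2613915}$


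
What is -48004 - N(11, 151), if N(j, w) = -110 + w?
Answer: -48045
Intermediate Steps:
-48004 - N(11, 151) = -48004 - (-110 + 151) = -48004 - 1*41 = -48004 - 41 = -48045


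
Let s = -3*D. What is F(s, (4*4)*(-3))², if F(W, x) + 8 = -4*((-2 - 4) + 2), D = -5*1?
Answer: 64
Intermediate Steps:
D = -5
s = 15 (s = -3*(-5) = 15)
F(W, x) = 8 (F(W, x) = -8 - 4*((-2 - 4) + 2) = -8 - 4*(-6 + 2) = -8 - 4*(-4) = -8 + 16 = 8)
F(s, (4*4)*(-3))² = 8² = 64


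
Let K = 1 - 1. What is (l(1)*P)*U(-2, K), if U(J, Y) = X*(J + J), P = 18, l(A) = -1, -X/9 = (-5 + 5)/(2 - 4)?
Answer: 0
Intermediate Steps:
X = 0 (X = -9*(-5 + 5)/(2 - 4) = -0/(-2) = -0*(-1)/2 = -9*0 = 0)
K = 0
U(J, Y) = 0 (U(J, Y) = 0*(J + J) = 0*(2*J) = 0)
(l(1)*P)*U(-2, K) = -1*18*0 = -18*0 = 0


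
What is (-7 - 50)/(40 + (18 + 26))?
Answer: -19/28 ≈ -0.67857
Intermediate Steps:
(-7 - 50)/(40 + (18 + 26)) = -57/(40 + 44) = -57/84 = -57*1/84 = -19/28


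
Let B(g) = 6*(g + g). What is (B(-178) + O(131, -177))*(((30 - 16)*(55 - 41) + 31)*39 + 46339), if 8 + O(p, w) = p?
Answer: -111101496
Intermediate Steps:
B(g) = 12*g (B(g) = 6*(2*g) = 12*g)
O(p, w) = -8 + p
(B(-178) + O(131, -177))*(((30 - 16)*(55 - 41) + 31)*39 + 46339) = (12*(-178) + (-8 + 131))*(((30 - 16)*(55 - 41) + 31)*39 + 46339) = (-2136 + 123)*((14*14 + 31)*39 + 46339) = -2013*((196 + 31)*39 + 46339) = -2013*(227*39 + 46339) = -2013*(8853 + 46339) = -2013*55192 = -111101496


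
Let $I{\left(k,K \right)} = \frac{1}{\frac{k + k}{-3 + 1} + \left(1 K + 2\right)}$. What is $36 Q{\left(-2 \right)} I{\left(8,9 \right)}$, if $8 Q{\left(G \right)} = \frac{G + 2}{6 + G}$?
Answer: $0$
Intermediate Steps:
$Q{\left(G \right)} = \frac{2 + G}{8 \left(6 + G\right)}$ ($Q{\left(G \right)} = \frac{\left(G + 2\right) \frac{1}{6 + G}}{8} = \frac{\left(2 + G\right) \frac{1}{6 + G}}{8} = \frac{\frac{1}{6 + G} \left(2 + G\right)}{8} = \frac{2 + G}{8 \left(6 + G\right)}$)
$I{\left(k,K \right)} = \frac{1}{2 + K - k}$ ($I{\left(k,K \right)} = \frac{1}{\frac{2 k}{-2} + \left(K + 2\right)} = \frac{1}{2 k \left(- \frac{1}{2}\right) + \left(2 + K\right)} = \frac{1}{- k + \left(2 + K\right)} = \frac{1}{2 + K - k}$)
$36 Q{\left(-2 \right)} I{\left(8,9 \right)} = \frac{36 \frac{2 - 2}{8 \left(6 - 2\right)}}{2 + 9 - 8} = \frac{36 \cdot \frac{1}{8} \cdot \frac{1}{4} \cdot 0}{2 + 9 - 8} = \frac{36 \cdot \frac{1}{8} \cdot \frac{1}{4} \cdot 0}{3} = 36 \cdot 0 \cdot \frac{1}{3} = 0 \cdot \frac{1}{3} = 0$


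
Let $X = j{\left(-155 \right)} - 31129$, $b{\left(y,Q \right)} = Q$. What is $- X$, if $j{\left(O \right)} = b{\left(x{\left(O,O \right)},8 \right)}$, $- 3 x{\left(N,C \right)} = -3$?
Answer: $31121$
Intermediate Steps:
$x{\left(N,C \right)} = 1$ ($x{\left(N,C \right)} = \left(- \frac{1}{3}\right) \left(-3\right) = 1$)
$j{\left(O \right)} = 8$
$X = -31121$ ($X = 8 - 31129 = -31121$)
$- X = \left(-1\right) \left(-31121\right) = 31121$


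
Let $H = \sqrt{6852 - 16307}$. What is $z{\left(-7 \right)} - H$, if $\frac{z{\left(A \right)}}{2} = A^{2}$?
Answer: $98 - i \sqrt{9455} \approx 98.0 - 97.237 i$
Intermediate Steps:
$H = i \sqrt{9455}$ ($H = \sqrt{-9455} = i \sqrt{9455} \approx 97.237 i$)
$z{\left(A \right)} = 2 A^{2}$
$z{\left(-7 \right)} - H = 2 \left(-7\right)^{2} - i \sqrt{9455} = 2 \cdot 49 - i \sqrt{9455} = 98 - i \sqrt{9455}$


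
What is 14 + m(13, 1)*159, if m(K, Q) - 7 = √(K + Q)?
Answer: 1127 + 159*√14 ≈ 1721.9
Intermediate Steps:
m(K, Q) = 7 + √(K + Q)
14 + m(13, 1)*159 = 14 + (7 + √(13 + 1))*159 = 14 + (7 + √14)*159 = 14 + (1113 + 159*√14) = 1127 + 159*√14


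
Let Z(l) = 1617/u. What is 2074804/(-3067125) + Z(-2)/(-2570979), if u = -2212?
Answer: -561876995212927/830607471019500 ≈ -0.67647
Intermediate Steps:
Z(l) = -231/316 (Z(l) = 1617/(-2212) = 1617*(-1/2212) = -231/316)
2074804/(-3067125) + Z(-2)/(-2570979) = 2074804/(-3067125) - 231/316/(-2570979) = 2074804*(-1/3067125) - 231/316*(-1/2570979) = -2074804/3067125 + 77/270809788 = -561876995212927/830607471019500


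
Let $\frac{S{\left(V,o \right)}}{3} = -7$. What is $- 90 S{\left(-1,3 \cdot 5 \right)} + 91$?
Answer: $1981$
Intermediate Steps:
$S{\left(V,o \right)} = -21$ ($S{\left(V,o \right)} = 3 \left(-7\right) = -21$)
$- 90 S{\left(-1,3 \cdot 5 \right)} + 91 = \left(-90\right) \left(-21\right) + 91 = 1890 + 91 = 1981$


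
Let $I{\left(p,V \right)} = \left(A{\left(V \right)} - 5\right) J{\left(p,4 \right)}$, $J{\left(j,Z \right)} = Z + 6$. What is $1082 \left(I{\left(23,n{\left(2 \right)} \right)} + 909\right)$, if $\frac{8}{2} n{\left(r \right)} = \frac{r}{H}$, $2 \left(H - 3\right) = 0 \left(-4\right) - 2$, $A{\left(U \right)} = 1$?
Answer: $940258$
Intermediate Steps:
$H = 2$ ($H = 3 + \frac{0 \left(-4\right) - 2}{2} = 3 + \frac{0 - 2}{2} = 3 + \frac{1}{2} \left(-2\right) = 3 - 1 = 2$)
$J{\left(j,Z \right)} = 6 + Z$
$n{\left(r \right)} = \frac{r}{8}$ ($n{\left(r \right)} = \frac{r \frac{1}{2}}{4} = \frac{\frac{1}{2} r}{4} = \frac{r}{8}$)
$I{\left(p,V \right)} = -40$ ($I{\left(p,V \right)} = \left(1 - 5\right) \left(6 + 4\right) = \left(-4\right) 10 = -40$)
$1082 \left(I{\left(23,n{\left(2 \right)} \right)} + 909\right) = 1082 \left(-40 + 909\right) = 1082 \cdot 869 = 940258$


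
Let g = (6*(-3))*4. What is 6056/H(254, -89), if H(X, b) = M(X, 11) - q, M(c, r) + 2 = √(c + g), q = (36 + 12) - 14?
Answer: -109008/557 - 3028*√182/557 ≈ -269.04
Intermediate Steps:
g = -72 (g = -18*4 = -72)
q = 34 (q = 48 - 14 = 34)
M(c, r) = -2 + √(-72 + c) (M(c, r) = -2 + √(c - 72) = -2 + √(-72 + c))
H(X, b) = -36 + √(-72 + X) (H(X, b) = (-2 + √(-72 + X)) - 1*34 = (-2 + √(-72 + X)) - 34 = -36 + √(-72 + X))
6056/H(254, -89) = 6056/(-36 + √(-72 + 254)) = 6056/(-36 + √182)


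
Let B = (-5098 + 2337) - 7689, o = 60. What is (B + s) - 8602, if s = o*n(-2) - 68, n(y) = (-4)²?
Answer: -18160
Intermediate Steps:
n(y) = 16
B = -10450 (B = -2761 - 7689 = -10450)
s = 892 (s = 60*16 - 68 = 960 - 68 = 892)
(B + s) - 8602 = (-10450 + 892) - 8602 = -9558 - 8602 = -18160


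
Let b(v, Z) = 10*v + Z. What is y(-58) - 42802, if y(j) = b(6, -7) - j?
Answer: -42691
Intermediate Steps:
b(v, Z) = Z + 10*v
y(j) = 53 - j (y(j) = (-7 + 10*6) - j = (-7 + 60) - j = 53 - j)
y(-58) - 42802 = (53 - 1*(-58)) - 42802 = (53 + 58) - 42802 = 111 - 42802 = -42691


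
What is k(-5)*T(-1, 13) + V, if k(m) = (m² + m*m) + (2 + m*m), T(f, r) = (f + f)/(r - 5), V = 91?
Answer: 287/4 ≈ 71.750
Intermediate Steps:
T(f, r) = 2*f/(-5 + r) (T(f, r) = (2*f)/(-5 + r) = 2*f/(-5 + r))
k(m) = 2 + 3*m² (k(m) = (m² + m²) + (2 + m²) = 2*m² + (2 + m²) = 2 + 3*m²)
k(-5)*T(-1, 13) + V = (2 + 3*(-5)²)*(2*(-1)/(-5 + 13)) + 91 = (2 + 3*25)*(2*(-1)/8) + 91 = (2 + 75)*(2*(-1)*(⅛)) + 91 = 77*(-¼) + 91 = -77/4 + 91 = 287/4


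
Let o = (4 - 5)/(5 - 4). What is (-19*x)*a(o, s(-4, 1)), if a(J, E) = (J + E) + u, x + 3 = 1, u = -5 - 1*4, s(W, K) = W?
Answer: -532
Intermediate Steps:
o = -1 (o = -1/1 = -1*1 = -1)
u = -9 (u = -5 - 4 = -9)
x = -2 (x = -3 + 1 = -2)
a(J, E) = -9 + E + J (a(J, E) = (J + E) - 9 = (E + J) - 9 = -9 + E + J)
(-19*x)*a(o, s(-4, 1)) = (-19*(-2))*(-9 - 4 - 1) = 38*(-14) = -532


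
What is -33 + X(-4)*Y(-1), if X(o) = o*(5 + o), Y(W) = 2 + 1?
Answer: -45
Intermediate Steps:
Y(W) = 3
-33 + X(-4)*Y(-1) = -33 - 4*(5 - 4)*3 = -33 - 4*1*3 = -33 - 4*3 = -33 - 12 = -45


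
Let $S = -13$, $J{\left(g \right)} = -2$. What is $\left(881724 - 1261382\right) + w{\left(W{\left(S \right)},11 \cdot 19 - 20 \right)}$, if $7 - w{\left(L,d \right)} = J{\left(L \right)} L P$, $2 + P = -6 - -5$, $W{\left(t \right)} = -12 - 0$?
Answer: $-379579$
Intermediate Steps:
$W{\left(t \right)} = -12$ ($W{\left(t \right)} = -12 + 0 = -12$)
$P = -3$ ($P = -2 - 1 = -3$)
$w{\left(L,d \right)} = 7 - 6 L$ ($w{\left(L,d \right)} = 7 - - 2 L \left(-3\right) = 7 - 6 L$)
$\left(881724 - 1261382\right) + w{\left(W{\left(S \right)},11 \cdot 19 - 20 \right)} = \left(881724 - 1261382\right) + \left(7 - -72\right) = -379658 + \left(7 + 72\right) = -379658 + 79 = -379579$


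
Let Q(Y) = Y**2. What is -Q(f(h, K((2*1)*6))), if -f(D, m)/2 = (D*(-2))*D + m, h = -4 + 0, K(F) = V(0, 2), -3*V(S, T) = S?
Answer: -4096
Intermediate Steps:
V(S, T) = -S/3
K(F) = 0 (K(F) = -1/3*0 = 0)
h = -4
f(D, m) = -2*m + 4*D**2 (f(D, m) = -2*((D*(-2))*D + m) = -2*((-2*D)*D + m) = -2*(-2*D**2 + m) = -2*(m - 2*D**2) = -2*m + 4*D**2)
-Q(f(h, K((2*1)*6))) = -(-2*0 + 4*(-4)**2)**2 = -(0 + 4*16)**2 = -(0 + 64)**2 = -1*64**2 = -1*4096 = -4096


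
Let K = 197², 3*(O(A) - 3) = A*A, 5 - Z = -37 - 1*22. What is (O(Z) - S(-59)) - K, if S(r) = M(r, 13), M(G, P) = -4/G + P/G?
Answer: -6626971/177 ≈ -37441.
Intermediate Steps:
S(r) = 9/r (S(r) = (-4 + 13)/r = 9/r)
Z = 64 (Z = 5 - (-37 - 1*22) = 5 - (-37 - 22) = 5 - 1*(-59) = 5 + 59 = 64)
O(A) = 3 + A²/3 (O(A) = 3 + (A*A)/3 = 3 + A²/3)
K = 38809
(O(Z) - S(-59)) - K = ((3 + (⅓)*64²) - 9/(-59)) - 1*38809 = ((3 + (⅓)*4096) - 9*(-1)/59) - 38809 = ((3 + 4096/3) - 1*(-9/59)) - 38809 = (4105/3 + 9/59) - 38809 = 242222/177 - 38809 = -6626971/177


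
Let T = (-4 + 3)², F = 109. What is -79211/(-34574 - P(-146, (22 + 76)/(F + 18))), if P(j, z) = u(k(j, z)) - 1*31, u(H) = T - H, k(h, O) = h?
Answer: 79211/34690 ≈ 2.2834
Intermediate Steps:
T = 1 (T = (-1)² = 1)
u(H) = 1 - H
P(j, z) = -30 - j (P(j, z) = (1 - j) - 1*31 = (1 - j) - 31 = -30 - j)
-79211/(-34574 - P(-146, (22 + 76)/(F + 18))) = -79211/(-34574 - (-30 - 1*(-146))) = -79211/(-34574 - (-30 + 146)) = -79211/(-34574 - 1*116) = -79211/(-34574 - 116) = -79211/(-34690) = -79211*(-1/34690) = 79211/34690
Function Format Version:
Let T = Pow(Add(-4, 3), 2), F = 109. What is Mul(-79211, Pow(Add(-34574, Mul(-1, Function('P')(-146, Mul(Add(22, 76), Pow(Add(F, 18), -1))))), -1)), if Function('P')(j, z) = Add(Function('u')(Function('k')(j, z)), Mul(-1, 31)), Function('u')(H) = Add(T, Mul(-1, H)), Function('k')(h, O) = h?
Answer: Rational(79211, 34690) ≈ 2.2834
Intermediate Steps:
T = 1 (T = Pow(-1, 2) = 1)
Function('u')(H) = Add(1, Mul(-1, H))
Function('P')(j, z) = Add(-30, Mul(-1, j)) (Function('P')(j, z) = Add(Add(1, Mul(-1, j)), Mul(-1, 31)) = Add(Add(1, Mul(-1, j)), -31) = Add(-30, Mul(-1, j)))
Mul(-79211, Pow(Add(-34574, Mul(-1, Function('P')(-146, Mul(Add(22, 76), Pow(Add(F, 18), -1))))), -1)) = Mul(-79211, Pow(Add(-34574, Mul(-1, Add(-30, Mul(-1, -146)))), -1)) = Mul(-79211, Pow(Add(-34574, Mul(-1, Add(-30, 146))), -1)) = Mul(-79211, Pow(Add(-34574, Mul(-1, 116)), -1)) = Mul(-79211, Pow(Add(-34574, -116), -1)) = Mul(-79211, Pow(-34690, -1)) = Mul(-79211, Rational(-1, 34690)) = Rational(79211, 34690)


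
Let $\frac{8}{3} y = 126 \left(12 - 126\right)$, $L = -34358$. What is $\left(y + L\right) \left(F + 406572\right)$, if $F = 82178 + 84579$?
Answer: $- \frac{45573348881}{2} \approx -2.2787 \cdot 10^{10}$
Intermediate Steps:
$F = 166757$
$y = - \frac{10773}{2}$ ($y = \frac{3 \cdot 126 \left(12 - 126\right)}{8} = \frac{3 \cdot 126 \left(-114\right)}{8} = \frac{3}{8} \left(-14364\right) = - \frac{10773}{2} \approx -5386.5$)
$\left(y + L\right) \left(F + 406572\right) = \left(- \frac{10773}{2} - 34358\right) \left(166757 + 406572\right) = \left(- \frac{79489}{2}\right) 573329 = - \frac{45573348881}{2}$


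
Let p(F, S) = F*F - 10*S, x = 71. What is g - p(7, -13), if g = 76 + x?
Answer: -32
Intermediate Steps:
p(F, S) = F**2 - 10*S
g = 147 (g = 76 + 71 = 147)
g - p(7, -13) = 147 - (7**2 - 10*(-13)) = 147 - (49 + 130) = 147 - 1*179 = 147 - 179 = -32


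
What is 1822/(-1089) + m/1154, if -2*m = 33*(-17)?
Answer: -3594247/2513412 ≈ -1.4300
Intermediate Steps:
m = 561/2 (m = -33*(-17)/2 = -½*(-561) = 561/2 ≈ 280.50)
1822/(-1089) + m/1154 = 1822/(-1089) + (561/2)/1154 = 1822*(-1/1089) + (561/2)*(1/1154) = -1822/1089 + 561/2308 = -3594247/2513412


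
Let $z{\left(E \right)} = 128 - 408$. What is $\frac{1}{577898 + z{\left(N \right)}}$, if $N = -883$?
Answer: $\frac{1}{577618} \approx 1.7312 \cdot 10^{-6}$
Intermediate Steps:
$z{\left(E \right)} = -280$
$\frac{1}{577898 + z{\left(N \right)}} = \frac{1}{577898 - 280} = \frac{1}{577618}$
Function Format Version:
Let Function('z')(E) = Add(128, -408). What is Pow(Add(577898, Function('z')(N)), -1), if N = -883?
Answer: Rational(1, 577618) ≈ 1.7312e-6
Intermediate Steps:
Function('z')(E) = -280
Pow(Add(577898, Function('z')(N)), -1) = Pow(Add(577898, -280), -1) = Pow(577618, -1) = Rational(1, 577618)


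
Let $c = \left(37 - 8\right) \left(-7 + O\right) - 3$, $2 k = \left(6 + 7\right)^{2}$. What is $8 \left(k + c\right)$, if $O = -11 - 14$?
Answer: $-6772$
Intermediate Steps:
$O = -25$
$k = \frac{169}{2}$ ($k = \frac{\left(6 + 7\right)^{2}}{2} = \frac{13^{2}}{2} = \frac{1}{2} \cdot 169 = \frac{169}{2} \approx 84.5$)
$c = -931$ ($c = \left(37 - 8\right) \left(-7 - 25\right) - 3 = 29 \left(-32\right) - 3 = -928 - 3 = -931$)
$8 \left(k + c\right) = 8 \left(\frac{169}{2} - 931\right) = 8 \left(- \frac{1693}{2}\right) = -6772$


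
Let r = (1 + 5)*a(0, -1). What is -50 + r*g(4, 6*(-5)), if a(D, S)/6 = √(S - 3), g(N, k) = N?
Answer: -50 + 288*I ≈ -50.0 + 288.0*I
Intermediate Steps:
a(D, S) = 6*√(-3 + S) (a(D, S) = 6*√(S - 3) = 6*√(-3 + S))
r = 72*I (r = (1 + 5)*(6*√(-3 - 1)) = 6*(6*√(-4)) = 6*(6*(2*I)) = 6*(12*I) = 72*I ≈ 72.0*I)
-50 + r*g(4, 6*(-5)) = -50 + (72*I)*4 = -50 + 288*I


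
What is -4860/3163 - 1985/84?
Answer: -6686795/265692 ≈ -25.167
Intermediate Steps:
-4860/3163 - 1985/84 = -6686795/265692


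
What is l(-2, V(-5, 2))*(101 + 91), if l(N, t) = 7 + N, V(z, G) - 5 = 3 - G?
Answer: 960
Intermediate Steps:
V(z, G) = 8 - G (V(z, G) = 5 + (3 - G) = 8 - G)
l(-2, V(-5, 2))*(101 + 91) = (7 - 2)*(101 + 91) = 5*192 = 960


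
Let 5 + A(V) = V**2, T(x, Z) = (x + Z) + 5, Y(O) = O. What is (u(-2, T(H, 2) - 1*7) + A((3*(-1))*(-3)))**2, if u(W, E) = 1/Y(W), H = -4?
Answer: 22801/4 ≈ 5700.3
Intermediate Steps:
T(x, Z) = 5 + Z + x (T(x, Z) = (Z + x) + 5 = 5 + Z + x)
A(V) = -5 + V**2
u(W, E) = 1/W
(u(-2, T(H, 2) - 1*7) + A((3*(-1))*(-3)))**2 = (1/(-2) + (-5 + ((3*(-1))*(-3))**2))**2 = (-1/2 + (-5 + (-3*(-3))**2))**2 = (-1/2 + (-5 + 9**2))**2 = (-1/2 + (-5 + 81))**2 = (-1/2 + 76)**2 = (151/2)**2 = 22801/4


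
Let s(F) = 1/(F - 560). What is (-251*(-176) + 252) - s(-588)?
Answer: 51003345/1148 ≈ 44428.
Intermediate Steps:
s(F) = 1/(-560 + F)
(-251*(-176) + 252) - s(-588) = (-251*(-176) + 252) - 1/(-560 - 588) = (44176 + 252) - 1/(-1148) = 44428 - 1*(-1/1148) = 44428 + 1/1148 = 51003345/1148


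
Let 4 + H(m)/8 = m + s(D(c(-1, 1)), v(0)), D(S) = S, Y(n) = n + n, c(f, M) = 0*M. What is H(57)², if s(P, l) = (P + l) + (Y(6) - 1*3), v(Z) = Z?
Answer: 246016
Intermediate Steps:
c(f, M) = 0
Y(n) = 2*n
s(P, l) = 9 + P + l (s(P, l) = (P + l) + (2*6 - 1*3) = (P + l) + (12 - 3) = (P + l) + 9 = 9 + P + l)
H(m) = 40 + 8*m (H(m) = -32 + 8*(m + (9 + 0 + 0)) = -32 + 8*(m + 9) = -32 + 8*(9 + m) = -32 + (72 + 8*m) = 40 + 8*m)
H(57)² = (40 + 8*57)² = (40 + 456)² = 496² = 246016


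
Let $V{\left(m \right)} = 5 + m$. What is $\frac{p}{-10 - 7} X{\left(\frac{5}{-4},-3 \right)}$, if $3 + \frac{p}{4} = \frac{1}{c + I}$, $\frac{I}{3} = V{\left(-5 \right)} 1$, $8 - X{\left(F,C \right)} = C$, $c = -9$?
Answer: $\frac{1232}{153} \approx 8.0523$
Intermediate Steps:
$X{\left(F,C \right)} = 8 - C$
$I = 0$ ($I = 3 \left(5 - 5\right) 1 = 3 \cdot 0 \cdot 1 = 3 \cdot 0 = 0$)
$p = - \frac{112}{9}$ ($p = -12 + \frac{4}{-9 + 0} = -12 + \frac{4}{-9} = -12 + 4 \left(- \frac{1}{9}\right) = -12 - \frac{4}{9} = - \frac{112}{9} \approx -12.444$)
$\frac{p}{-10 - 7} X{\left(\frac{5}{-4},-3 \right)} = \frac{1}{-10 - 7} \left(- \frac{112}{9}\right) \left(8 - -3\right) = \frac{1}{-17} \left(- \frac{112}{9}\right) \left(8 + 3\right) = \left(- \frac{1}{17}\right) \left(- \frac{112}{9}\right) 11 = \frac{112}{153} \cdot 11 = \frac{1232}{153}$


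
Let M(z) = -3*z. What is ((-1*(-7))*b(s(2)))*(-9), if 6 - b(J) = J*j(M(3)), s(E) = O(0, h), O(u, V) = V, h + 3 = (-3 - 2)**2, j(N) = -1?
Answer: -1764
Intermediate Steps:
h = 22 (h = -3 + (-3 - 2)**2 = -3 + (-5)**2 = -3 + 25 = 22)
s(E) = 22
b(J) = 6 + J (b(J) = 6 - J*(-1) = 6 - (-1)*J = 6 + J)
((-1*(-7))*b(s(2)))*(-9) = ((-1*(-7))*(6 + 22))*(-9) = (7*28)*(-9) = 196*(-9) = -1764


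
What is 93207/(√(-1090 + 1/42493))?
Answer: -31069*I*√1968163960917/15439123 ≈ -2823.2*I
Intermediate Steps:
93207/(√(-1090 + 1/42493)) = 93207/(√(-46317369/42493)) = 93207/((I*√1968163960917/42493)) = 93207*(-I*√1968163960917/46317369) = -31069*I*√1968163960917/15439123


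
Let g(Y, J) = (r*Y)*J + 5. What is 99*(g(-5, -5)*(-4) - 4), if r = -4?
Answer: 37224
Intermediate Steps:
g(Y, J) = 5 - 4*J*Y (g(Y, J) = (-4*Y)*J + 5 = -4*J*Y + 5 = 5 - 4*J*Y)
99*(g(-5, -5)*(-4) - 4) = 99*((5 - 4*(-5)*(-5))*(-4) - 4) = 99*((5 - 100)*(-4) - 4) = 99*(-95*(-4) - 4) = 99*(380 - 4) = 99*376 = 37224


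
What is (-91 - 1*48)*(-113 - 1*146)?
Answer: 36001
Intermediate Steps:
(-91 - 1*48)*(-113 - 1*146) = (-91 - 48)*(-113 - 146) = -139*(-259) = 36001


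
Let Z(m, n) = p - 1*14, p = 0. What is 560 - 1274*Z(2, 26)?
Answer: 18396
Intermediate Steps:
Z(m, n) = -14 (Z(m, n) = 0 - 1*14 = 0 - 14 = -14)
560 - 1274*Z(2, 26) = 560 - 1274*(-14) = 560 + 17836 = 18396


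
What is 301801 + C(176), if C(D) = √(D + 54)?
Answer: 301801 + √230 ≈ 3.0182e+5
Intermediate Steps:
C(D) = √(54 + D)
301801 + C(176) = 301801 + √(54 + 176) = 301801 + √230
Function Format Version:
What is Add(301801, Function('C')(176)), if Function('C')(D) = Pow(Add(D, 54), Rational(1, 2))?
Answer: Add(301801, Pow(230, Rational(1, 2))) ≈ 3.0182e+5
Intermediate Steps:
Function('C')(D) = Pow(Add(54, D), Rational(1, 2))
Add(301801, Function('C')(176)) = Add(301801, Pow(Add(54, 176), Rational(1, 2))) = Add(301801, Pow(230, Rational(1, 2)))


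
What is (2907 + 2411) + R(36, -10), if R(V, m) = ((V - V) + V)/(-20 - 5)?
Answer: 132914/25 ≈ 5316.6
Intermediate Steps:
R(V, m) = -V/25 (R(V, m) = (0 + V)/(-25) = V*(-1/25) = -V/25)
(2907 + 2411) + R(36, -10) = (2907 + 2411) - 1/25*36 = 5318 - 36/25 = 132914/25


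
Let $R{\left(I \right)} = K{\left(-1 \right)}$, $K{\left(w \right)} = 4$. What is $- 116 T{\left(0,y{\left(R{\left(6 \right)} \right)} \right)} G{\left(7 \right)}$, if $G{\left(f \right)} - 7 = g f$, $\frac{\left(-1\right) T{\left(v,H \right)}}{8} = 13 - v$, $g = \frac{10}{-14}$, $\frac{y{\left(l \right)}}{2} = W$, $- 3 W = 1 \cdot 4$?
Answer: $24128$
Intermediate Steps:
$R{\left(I \right)} = 4$
$W = - \frac{4}{3}$ ($W = - \frac{1 \cdot 4}{3} = \left(- \frac{1}{3}\right) 4 = - \frac{4}{3} \approx -1.3333$)
$y{\left(l \right)} = - \frac{8}{3}$ ($y{\left(l \right)} = 2 \left(- \frac{4}{3}\right) = - \frac{8}{3}$)
$g = - \frac{5}{7}$ ($g = 10 \left(- \frac{1}{14}\right) = - \frac{5}{7} \approx -0.71429$)
$T{\left(v,H \right)} = -104 + 8 v$ ($T{\left(v,H \right)} = - 8 \left(13 - v\right) = -104 + 8 v$)
$G{\left(f \right)} = 7 - \frac{5 f}{7}$
$- 116 T{\left(0,y{\left(R{\left(6 \right)} \right)} \right)} G{\left(7 \right)} = - 116 \left(-104 + 8 \cdot 0\right) \left(7 - 5\right) = - 116 \left(-104 + 0\right) \left(7 - 5\right) = \left(-116\right) \left(-104\right) 2 = 12064 \cdot 2 = 24128$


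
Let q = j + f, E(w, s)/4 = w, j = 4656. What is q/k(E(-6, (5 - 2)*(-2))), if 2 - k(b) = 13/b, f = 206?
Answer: 116688/61 ≈ 1912.9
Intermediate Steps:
E(w, s) = 4*w
q = 4862 (q = 4656 + 206 = 4862)
k(b) = 2 - 13/b
q/k(E(-6, (5 - 2)*(-2))) = 4862/(2 - 13/(4*(-6))) = 4862/(2 - 13/(-24)) = 4862/(2 - 13*(-1/24)) = 4862/(2 + 13/24) = 4862/(61/24) = 4862*(24/61) = 116688/61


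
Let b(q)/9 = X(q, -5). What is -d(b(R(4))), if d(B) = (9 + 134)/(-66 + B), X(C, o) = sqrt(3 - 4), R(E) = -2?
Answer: 3146/1479 + 143*I/493 ≈ 2.1271 + 0.29006*I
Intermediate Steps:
X(C, o) = I (X(C, o) = sqrt(-1) = I)
b(q) = 9*I
d(B) = 143/(-66 + B)
-d(b(R(4))) = -143/(-66 + 9*I) = -143*(-66 - 9*I)/4437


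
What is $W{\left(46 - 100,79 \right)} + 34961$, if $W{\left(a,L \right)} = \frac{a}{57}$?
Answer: $\frac{664241}{19} \approx 34960.0$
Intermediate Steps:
$W{\left(a,L \right)} = \frac{a}{57}$ ($W{\left(a,L \right)} = a \frac{1}{57} = \frac{a}{57}$)
$W{\left(46 - 100,79 \right)} + 34961 = \frac{46 - 100}{57} + 34961 = \frac{1}{57} \left(-54\right) + 34961 = - \frac{18}{19} + 34961 = \frac{664241}{19}$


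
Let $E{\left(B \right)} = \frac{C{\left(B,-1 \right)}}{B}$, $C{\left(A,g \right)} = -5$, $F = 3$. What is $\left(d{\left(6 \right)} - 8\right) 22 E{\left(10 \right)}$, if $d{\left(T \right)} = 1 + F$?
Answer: $44$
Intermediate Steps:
$d{\left(T \right)} = 4$ ($d{\left(T \right)} = 1 + 3 = 4$)
$E{\left(B \right)} = - \frac{5}{B}$
$\left(d{\left(6 \right)} - 8\right) 22 E{\left(10 \right)} = \left(4 - 8\right) 22 \left(- \frac{5}{10}\right) = \left(4 - 8\right) 22 \left(\left(-5\right) \frac{1}{10}\right) = \left(-4\right) 22 \left(- \frac{1}{2}\right) = \left(-88\right) \left(- \frac{1}{2}\right) = 44$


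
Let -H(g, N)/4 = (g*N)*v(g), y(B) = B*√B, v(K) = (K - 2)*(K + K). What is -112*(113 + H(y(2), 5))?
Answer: -84336 + 71680*√2 ≈ 17035.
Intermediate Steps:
v(K) = 2*K*(-2 + K) (v(K) = (-2 + K)*(2*K) = 2*K*(-2 + K))
y(B) = B^(3/2)
H(g, N) = -8*N*g²*(-2 + g) (H(g, N) = -4*g*N*2*g*(-2 + g) = -4*N*g*2*g*(-2 + g) = -8*N*g²*(-2 + g))
-112*(113 + H(y(2), 5)) = -112*(113 + 8*5*(2^(3/2))²*(2 - 2^(3/2))) = -112*(113 + 8*5*(2*√2)²*(2 - 2*√2)) = -112*(113 + 8*5*8*(2 - 2*√2)) = -112*(113 + (640 - 640*√2)) = -112*(753 - 640*√2) = -84336 + 71680*√2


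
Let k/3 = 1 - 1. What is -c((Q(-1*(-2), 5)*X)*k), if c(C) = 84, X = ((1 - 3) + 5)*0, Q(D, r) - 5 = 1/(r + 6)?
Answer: -84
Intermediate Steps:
k = 0 (k = 3*(1 - 1) = 3*0 = 0)
Q(D, r) = 5 + 1/(6 + r) (Q(D, r) = 5 + 1/(r + 6) = 5 + 1/(6 + r))
X = 0 (X = (-2 + 5)*0 = 3*0 = 0)
-c((Q(-1*(-2), 5)*X)*k) = -1*84 = -84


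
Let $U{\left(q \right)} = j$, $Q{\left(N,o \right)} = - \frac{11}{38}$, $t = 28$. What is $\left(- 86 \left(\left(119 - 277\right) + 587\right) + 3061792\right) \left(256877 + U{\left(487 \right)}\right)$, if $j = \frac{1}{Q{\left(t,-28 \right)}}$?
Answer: $\frac{8547179012882}{11} \approx 7.7702 \cdot 10^{11}$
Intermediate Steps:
$Q{\left(N,o \right)} = - \frac{11}{38}$ ($Q{\left(N,o \right)} = \left(-11\right) \frac{1}{38} = - \frac{11}{38}$)
$j = - \frac{38}{11}$ ($j = \frac{1}{- \frac{11}{38}} = - \frac{38}{11} \approx -3.4545$)
$U{\left(q \right)} = - \frac{38}{11}$
$\left(- 86 \left(\left(119 - 277\right) + 587\right) + 3061792\right) \left(256877 + U{\left(487 \right)}\right) = \left(- 86 \left(\left(119 - 277\right) + 587\right) + 3061792\right) \left(256877 - \frac{38}{11}\right) = \left(- 86 \left(\left(119 - 277\right) + 587\right) + 3061792\right) \frac{2825609}{11} = \left(- 86 \left(-158 + 587\right) + 3061792\right) \frac{2825609}{11} = \left(\left(-86\right) 429 + 3061792\right) \frac{2825609}{11} = \left(-36894 + 3061792\right) \frac{2825609}{11} = 3024898 \cdot \frac{2825609}{11} = \frac{8547179012882}{11}$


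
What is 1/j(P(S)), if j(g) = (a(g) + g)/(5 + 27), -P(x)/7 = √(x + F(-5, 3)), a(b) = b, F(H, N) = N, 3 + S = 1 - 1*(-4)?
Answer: -16*√5/35 ≈ -1.0222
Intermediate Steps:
S = 2 (S = -3 + (1 - 1*(-4)) = -3 + (1 + 4) = -3 + 5 = 2)
P(x) = -7*√(3 + x) (P(x) = -7*√(x + 3) = -7*√(3 + x))
j(g) = g/16 (j(g) = (g + g)/(5 + 27) = (2*g)/32 = (2*g)*(1/32) = g/16)
1/j(P(S)) = 1/((-7*√(3 + 2))/16) = 1/((-7*√5)/16) = 1/(-7*√5/16) = -16*√5/35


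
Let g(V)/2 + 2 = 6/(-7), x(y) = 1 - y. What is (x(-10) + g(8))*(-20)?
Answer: -740/7 ≈ -105.71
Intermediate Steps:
g(V) = -40/7 (g(V) = -4 + 2*(6/(-7)) = -4 + 2*(6*(-1/7)) = -4 + 2*(-6/7) = -4 - 12/7 = -40/7)
(x(-10) + g(8))*(-20) = ((1 - 1*(-10)) - 40/7)*(-20) = ((1 + 10) - 40/7)*(-20) = (11 - 40/7)*(-20) = (37/7)*(-20) = -740/7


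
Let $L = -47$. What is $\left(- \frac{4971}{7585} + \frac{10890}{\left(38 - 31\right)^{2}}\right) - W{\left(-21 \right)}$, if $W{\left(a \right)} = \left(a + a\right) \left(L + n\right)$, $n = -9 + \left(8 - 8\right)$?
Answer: $- \frac{791799009}{371665} \approx -2130.4$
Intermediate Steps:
$n = -9$ ($n = -9 + 0 = -9$)
$W{\left(a \right)} = - 112 a$ ($W{\left(a \right)} = \left(a + a\right) \left(-47 - 9\right) = 2 a \left(-56\right) = - 112 a$)
$\left(- \frac{4971}{7585} + \frac{10890}{\left(38 - 31\right)^{2}}\right) - W{\left(-21 \right)} = \left(- \frac{4971}{7585} + \frac{10890}{\left(38 - 31\right)^{2}}\right) - \left(-112\right) \left(-21\right) = \left(\left(-4971\right) \frac{1}{7585} + \frac{10890}{7^{2}}\right) - 2352 = \left(- \frac{4971}{7585} + \frac{10890}{49}\right) - 2352 = \frac{82357071}{371665} - 2352 = - \frac{791799009}{371665}$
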